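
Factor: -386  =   - 2^1*193^1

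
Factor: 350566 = 2^1*23^1*7621^1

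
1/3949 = 1/3949 = 0.00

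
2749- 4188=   -  1439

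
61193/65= 941 + 28/65= 941.43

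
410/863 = 410/863 = 0.48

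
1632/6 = 272=272.00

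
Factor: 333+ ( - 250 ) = 83^1=83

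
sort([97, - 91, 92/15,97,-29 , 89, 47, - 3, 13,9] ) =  [ - 91,-29, - 3 , 92/15,9, 13, 47, 89, 97, 97] 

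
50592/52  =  12648/13 = 972.92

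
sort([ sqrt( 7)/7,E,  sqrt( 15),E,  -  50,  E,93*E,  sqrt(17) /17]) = [ - 50, sqrt(17 )/17 , sqrt( 7)/7,E, E,E,sqrt(15),93*E]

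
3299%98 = 65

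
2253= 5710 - 3457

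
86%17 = 1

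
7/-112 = - 1/16=- 0.06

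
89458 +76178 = 165636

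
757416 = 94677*8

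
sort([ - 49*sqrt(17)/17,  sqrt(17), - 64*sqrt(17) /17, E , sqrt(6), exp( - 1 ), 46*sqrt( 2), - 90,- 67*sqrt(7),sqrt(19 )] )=[-67*sqrt( 7),-90 , - 64*sqrt(17) /17, - 49*sqrt( 17 ) /17, exp( - 1),sqrt(6), E,sqrt ( 17), sqrt(19 ),46*sqrt( 2)]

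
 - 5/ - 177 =5/177= 0.03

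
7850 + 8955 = 16805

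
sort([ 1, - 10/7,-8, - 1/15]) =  [-8, - 10/7, - 1/15, 1]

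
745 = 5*149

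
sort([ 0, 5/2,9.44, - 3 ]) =[ - 3, 0, 5/2 , 9.44]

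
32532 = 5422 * 6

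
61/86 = 61/86 = 0.71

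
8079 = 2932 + 5147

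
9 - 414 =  - 405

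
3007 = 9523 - 6516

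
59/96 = 59/96 = 0.61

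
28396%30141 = 28396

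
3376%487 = 454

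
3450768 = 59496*58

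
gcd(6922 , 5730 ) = 2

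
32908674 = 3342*9847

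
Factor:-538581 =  - 3^1*179527^1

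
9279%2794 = 897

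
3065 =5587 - 2522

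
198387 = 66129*3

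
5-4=1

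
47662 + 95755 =143417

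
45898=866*53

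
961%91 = 51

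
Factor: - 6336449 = -7^1 * 905207^1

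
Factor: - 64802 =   -  2^1*32401^1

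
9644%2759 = 1367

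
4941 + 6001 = 10942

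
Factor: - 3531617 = - 41^1*86137^1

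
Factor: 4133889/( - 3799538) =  - 2^( - 1)*3^3*153107^1 *1899769^( -1)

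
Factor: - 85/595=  - 1/7= - 7^(- 1 ) 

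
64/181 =64/181 = 0.35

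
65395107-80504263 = - 15109156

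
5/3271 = 5/3271 = 0.00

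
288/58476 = 24/4873 = 0.00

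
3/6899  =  3/6899 =0.00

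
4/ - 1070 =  - 2/535  =  - 0.00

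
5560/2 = 2780 = 2780.00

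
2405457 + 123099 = 2528556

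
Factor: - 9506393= - 13^1*731261^1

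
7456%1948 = 1612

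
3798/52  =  1899/26 = 73.04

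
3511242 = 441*7962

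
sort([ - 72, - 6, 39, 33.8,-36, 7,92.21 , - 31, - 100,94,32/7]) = [ - 100, - 72, - 36 , - 31, - 6, 32/7,7,33.8,39, 92.21,94]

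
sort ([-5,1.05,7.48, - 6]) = [-6, - 5, 1.05, 7.48 ]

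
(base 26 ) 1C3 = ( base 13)5B3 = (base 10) 991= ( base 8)1737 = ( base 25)1EG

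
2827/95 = 29 + 72/95 = 29.76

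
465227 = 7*66461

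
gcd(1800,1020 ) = 60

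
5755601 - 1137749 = 4617852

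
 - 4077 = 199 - 4276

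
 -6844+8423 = 1579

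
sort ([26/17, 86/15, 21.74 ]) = [26/17,  86/15,21.74 ]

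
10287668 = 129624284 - 119336616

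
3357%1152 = 1053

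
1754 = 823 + 931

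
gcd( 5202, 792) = 18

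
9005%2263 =2216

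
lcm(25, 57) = 1425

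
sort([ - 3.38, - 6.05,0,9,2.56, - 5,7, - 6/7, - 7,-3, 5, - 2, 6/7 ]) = [ -7, - 6.05 , - 5,-3.38 , - 3, - 2, - 6/7,0,  6/7,2.56,5,7 , 9 ]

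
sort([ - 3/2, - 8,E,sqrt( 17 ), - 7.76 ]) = [ - 8, - 7.76, - 3/2, E,sqrt(17 )] 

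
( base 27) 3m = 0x67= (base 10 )103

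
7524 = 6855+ 669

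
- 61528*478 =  - 29410384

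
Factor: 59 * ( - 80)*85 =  - 401200= -  2^4*5^2*17^1 * 59^1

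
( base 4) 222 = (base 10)42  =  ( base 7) 60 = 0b101010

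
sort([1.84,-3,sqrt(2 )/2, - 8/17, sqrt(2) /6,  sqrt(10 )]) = [-3, - 8/17, sqrt( 2 ) /6, sqrt( 2) /2, 1.84, sqrt(10) ]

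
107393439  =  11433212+95960227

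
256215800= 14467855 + 241747945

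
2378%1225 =1153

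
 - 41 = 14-55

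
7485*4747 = 35531295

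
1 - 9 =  - 8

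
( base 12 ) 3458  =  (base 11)4419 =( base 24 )A2K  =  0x16c4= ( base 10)5828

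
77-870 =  - 793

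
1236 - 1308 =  - 72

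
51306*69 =3540114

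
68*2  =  136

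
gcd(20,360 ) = 20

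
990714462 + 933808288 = 1924522750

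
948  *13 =12324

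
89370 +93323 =182693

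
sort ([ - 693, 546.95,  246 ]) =[ - 693,246,546.95]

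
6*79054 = 474324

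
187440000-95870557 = 91569443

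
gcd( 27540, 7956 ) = 612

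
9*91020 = 819180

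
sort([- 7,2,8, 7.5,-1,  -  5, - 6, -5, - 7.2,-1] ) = [ - 7.2, - 7,-6 ,- 5,-5, - 1, - 1, 2, 7.5,  8] 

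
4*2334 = 9336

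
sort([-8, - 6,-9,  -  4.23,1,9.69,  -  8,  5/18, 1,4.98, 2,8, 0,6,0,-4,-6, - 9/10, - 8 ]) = [-9,-8, - 8, - 8, - 6, - 6,-4.23,-4, - 9/10,  0,0 , 5/18,  1,1, 2, 4.98, 6, 8,9.69]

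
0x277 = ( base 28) MF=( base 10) 631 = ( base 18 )1H1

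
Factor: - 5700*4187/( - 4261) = 23865900/4261 = 2^2*3^1*  5^2*19^1*53^1*79^1*4261^ ( - 1 )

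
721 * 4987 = 3595627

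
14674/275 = 1334/25 = 53.36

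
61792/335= 184 + 152/335 = 184.45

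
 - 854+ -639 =-1493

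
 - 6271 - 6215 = -12486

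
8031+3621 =11652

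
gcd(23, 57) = 1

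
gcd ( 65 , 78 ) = 13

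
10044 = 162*62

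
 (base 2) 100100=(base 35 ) 11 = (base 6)100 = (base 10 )36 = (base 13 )2a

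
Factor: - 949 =- 13^1*73^1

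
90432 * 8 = 723456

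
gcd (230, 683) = 1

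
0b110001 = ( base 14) 37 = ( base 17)2f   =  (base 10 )49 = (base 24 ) 21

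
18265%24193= 18265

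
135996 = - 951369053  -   - 951505049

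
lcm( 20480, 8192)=40960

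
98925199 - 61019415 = 37905784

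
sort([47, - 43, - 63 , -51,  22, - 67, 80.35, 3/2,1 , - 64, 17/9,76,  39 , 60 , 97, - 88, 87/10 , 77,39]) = [ - 88, - 67, - 64, - 63, - 51, - 43 , 1,3/2 , 17/9,87/10, 22,  39,39,47,60 , 76,77 , 80.35, 97 ] 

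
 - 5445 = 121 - 5566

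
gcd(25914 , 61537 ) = 7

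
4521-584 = 3937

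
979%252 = 223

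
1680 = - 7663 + 9343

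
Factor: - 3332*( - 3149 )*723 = 7586054364 = 2^2 * 3^1*7^2*17^1*47^1*67^1*241^1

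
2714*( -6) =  - 16284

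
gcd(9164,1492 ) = 4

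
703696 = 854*824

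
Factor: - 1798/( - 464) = 31/8=2^(-3 )*31^1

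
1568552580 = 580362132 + 988190448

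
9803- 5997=3806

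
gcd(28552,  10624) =664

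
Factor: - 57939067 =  - 3203^1*18089^1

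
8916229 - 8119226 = 797003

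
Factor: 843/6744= 2^ ( - 3) = 1/8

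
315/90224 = 315/90224 = 0.00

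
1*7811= 7811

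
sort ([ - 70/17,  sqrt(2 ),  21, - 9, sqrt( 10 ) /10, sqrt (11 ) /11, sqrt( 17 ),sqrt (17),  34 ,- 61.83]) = [ - 61.83, - 9 , - 70/17, sqrt( 11)/11,sqrt(10)/10  ,  sqrt( 2) , sqrt (17) , sqrt( 17 ) , 21,34]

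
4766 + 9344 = 14110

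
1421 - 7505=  - 6084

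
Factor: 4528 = 2^4  *283^1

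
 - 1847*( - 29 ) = 53563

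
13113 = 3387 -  - 9726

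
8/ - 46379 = - 8/46379 = - 0.00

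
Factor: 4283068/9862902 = 2^1 *3^( - 2 )*7^( - 1 )* 29^1  *  36923^1 * 78277^( - 1) = 2141534/4931451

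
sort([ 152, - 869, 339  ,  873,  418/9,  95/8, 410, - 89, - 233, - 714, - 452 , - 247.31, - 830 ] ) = [ - 869, - 830, -714, - 452, - 247.31 ,-233 , - 89, 95/8, 418/9 , 152, 339  ,  410 , 873 ] 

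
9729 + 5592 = 15321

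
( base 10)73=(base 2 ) 1001001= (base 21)3a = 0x49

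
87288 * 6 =523728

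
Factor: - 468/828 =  - 13^1 * 23^( - 1) = - 13/23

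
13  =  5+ 8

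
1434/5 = 1434/5  =  286.80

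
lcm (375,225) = 1125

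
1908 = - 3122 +5030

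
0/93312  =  0 = 0.00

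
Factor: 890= 2^1*5^1*89^1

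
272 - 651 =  - 379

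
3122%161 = 63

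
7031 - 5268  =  1763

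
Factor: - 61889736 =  - 2^3*3^1*383^1 *6733^1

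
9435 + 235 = 9670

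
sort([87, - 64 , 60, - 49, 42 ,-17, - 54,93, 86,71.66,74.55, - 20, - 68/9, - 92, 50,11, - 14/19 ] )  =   [ - 92, - 64  ,  -  54,  -  49, - 20, - 17,- 68/9, - 14/19, 11,  42,50 , 60 , 71.66,74.55, 86, 87, 93 ]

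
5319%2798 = 2521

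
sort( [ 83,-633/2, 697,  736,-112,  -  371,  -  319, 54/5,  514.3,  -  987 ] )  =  [- 987,-371, - 319 ,-633/2, - 112, 54/5,83,514.3, 697,736 ] 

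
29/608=29/608=0.05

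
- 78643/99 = -795 + 62/99 = -794.37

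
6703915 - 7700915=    - 997000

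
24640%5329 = 3324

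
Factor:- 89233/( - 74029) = 493/409 = 17^1*29^1*409^(-1)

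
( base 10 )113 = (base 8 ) 161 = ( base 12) 95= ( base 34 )3B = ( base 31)3k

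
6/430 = 3/215=0.01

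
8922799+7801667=16724466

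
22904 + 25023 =47927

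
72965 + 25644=98609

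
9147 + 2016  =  11163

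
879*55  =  48345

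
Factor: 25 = 5^2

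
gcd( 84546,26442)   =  18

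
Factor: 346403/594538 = 2^ (- 1 )*7^(  -  1 )*23^1*15061^1* 42467^ ( - 1)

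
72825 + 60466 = 133291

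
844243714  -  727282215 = 116961499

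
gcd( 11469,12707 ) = 1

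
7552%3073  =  1406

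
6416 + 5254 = 11670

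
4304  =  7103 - 2799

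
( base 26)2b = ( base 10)63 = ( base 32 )1v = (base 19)36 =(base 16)3F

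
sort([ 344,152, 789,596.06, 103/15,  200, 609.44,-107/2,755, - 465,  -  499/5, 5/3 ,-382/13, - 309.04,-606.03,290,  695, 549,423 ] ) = [ - 606.03,-465,  -  309.04 , - 499/5,  -  107/2 ,-382/13,5/3,103/15,152 , 200,290,344,423, 549,596.06, 609.44,  695,755,789]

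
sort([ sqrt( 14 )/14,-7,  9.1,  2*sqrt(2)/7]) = [ - 7 , sqrt(14) /14 , 2 * sqrt(2) /7 , 9.1 ] 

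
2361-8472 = - 6111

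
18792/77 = 244 + 4/77 = 244.05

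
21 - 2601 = -2580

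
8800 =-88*( - 100)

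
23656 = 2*11828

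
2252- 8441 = -6189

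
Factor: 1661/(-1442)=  -2^(-1 )*7^( - 1) * 11^1 * 103^( - 1) * 151^1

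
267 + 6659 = 6926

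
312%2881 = 312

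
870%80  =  70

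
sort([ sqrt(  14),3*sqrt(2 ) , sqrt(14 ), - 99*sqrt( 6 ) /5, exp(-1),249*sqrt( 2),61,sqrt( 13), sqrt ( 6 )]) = [ - 99*sqrt(6)/5, exp(-1),sqrt (6), sqrt (13),sqrt(14),sqrt (14 ),  3*sqrt(2),61,249*sqrt(2) ]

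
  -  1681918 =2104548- 3786466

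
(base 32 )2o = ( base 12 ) 74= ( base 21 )44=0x58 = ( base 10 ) 88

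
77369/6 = 77369/6 =12894.83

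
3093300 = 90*34370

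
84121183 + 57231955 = 141353138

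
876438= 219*4002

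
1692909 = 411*4119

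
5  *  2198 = 10990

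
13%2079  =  13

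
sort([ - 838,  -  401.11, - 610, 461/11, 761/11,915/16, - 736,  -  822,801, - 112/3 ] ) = [ - 838,  -  822,-736, - 610, - 401.11, - 112/3,461/11,  915/16, 761/11 , 801]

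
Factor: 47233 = 149^1* 317^1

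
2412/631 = 2412/631 =3.82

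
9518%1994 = 1542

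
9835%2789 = 1468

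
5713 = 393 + 5320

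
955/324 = 955/324 = 2.95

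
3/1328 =3/1328= 0.00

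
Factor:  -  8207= - 29^1*283^1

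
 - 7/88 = - 1+81/88 =- 0.08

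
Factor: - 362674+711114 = 2^3*5^1*31^1  *  281^1  =  348440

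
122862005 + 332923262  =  455785267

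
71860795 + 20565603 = 92426398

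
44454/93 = 478 = 478.00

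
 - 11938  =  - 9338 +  - 2600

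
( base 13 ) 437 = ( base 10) 722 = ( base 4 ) 23102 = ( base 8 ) 1322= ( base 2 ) 1011010010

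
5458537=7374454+  -  1915917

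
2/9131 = 2/9131 = 0.00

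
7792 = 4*1948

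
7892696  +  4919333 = 12812029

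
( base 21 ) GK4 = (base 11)5690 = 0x1d38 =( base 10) 7480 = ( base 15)233a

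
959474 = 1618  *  593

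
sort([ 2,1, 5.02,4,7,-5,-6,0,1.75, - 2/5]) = [-6,-5,-2/5, 0,1, 1.75, 2,4, 5.02,7 ]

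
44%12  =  8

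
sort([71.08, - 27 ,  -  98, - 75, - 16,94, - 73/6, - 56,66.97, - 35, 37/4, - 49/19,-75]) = [ - 98, - 75 ,  -  75, - 56,-35 ,-27,-16,-73/6  ,-49/19,37/4, 66.97, 71.08, 94 ] 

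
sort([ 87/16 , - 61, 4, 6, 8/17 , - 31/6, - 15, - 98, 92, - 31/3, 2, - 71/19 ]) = [-98, - 61, - 15, - 31/3,-31/6, - 71/19, 8/17 , 2, 4, 87/16,6,92 ] 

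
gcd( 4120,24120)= 40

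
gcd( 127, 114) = 1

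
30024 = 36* 834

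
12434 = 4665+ 7769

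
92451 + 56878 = 149329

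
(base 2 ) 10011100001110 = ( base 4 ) 2130032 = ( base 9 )14638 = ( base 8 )23416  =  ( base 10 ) 9998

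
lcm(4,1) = 4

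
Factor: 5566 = 2^1*11^2*23^1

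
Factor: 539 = 7^2*11^1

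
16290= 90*181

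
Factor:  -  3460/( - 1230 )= 346/123 =2^1*3^( - 1)*41^( -1)*173^1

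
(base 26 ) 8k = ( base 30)7i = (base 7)444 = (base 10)228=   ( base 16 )e4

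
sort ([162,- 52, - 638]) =[  -  638,  -  52, 162]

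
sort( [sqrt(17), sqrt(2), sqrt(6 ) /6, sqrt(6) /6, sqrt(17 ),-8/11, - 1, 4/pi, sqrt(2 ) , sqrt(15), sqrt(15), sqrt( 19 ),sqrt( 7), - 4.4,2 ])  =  [-4.4,-1, - 8/11,sqrt(6) /6, sqrt(  6) /6, 4/pi , sqrt(2 ), sqrt(2 ), 2, sqrt ( 7), sqrt(15 ), sqrt( 15),sqrt(17 ),sqrt(17 ),  sqrt(19)] 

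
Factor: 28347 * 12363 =350453961 =3^2*11^1*13^1* 317^1 * 859^1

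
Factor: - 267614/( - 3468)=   2^ ( - 1)*3^( - 1)*463^1= 463/6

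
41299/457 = 41299/457= 90.37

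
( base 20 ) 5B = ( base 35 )36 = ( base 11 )a1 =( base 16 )6F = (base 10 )111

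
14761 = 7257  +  7504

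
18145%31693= 18145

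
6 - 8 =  - 2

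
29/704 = 29/704 = 0.04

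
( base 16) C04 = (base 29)3j2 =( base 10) 3076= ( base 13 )1528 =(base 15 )DA1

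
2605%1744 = 861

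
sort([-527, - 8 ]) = [ - 527, - 8]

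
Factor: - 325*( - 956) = 2^2*5^2*13^1 * 239^1 = 310700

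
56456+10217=66673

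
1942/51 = 1942/51 =38.08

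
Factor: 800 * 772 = 2^7 * 5^2 * 193^1 = 617600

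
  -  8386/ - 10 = 838 + 3/5 = 838.60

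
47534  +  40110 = 87644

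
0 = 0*693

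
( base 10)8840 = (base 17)1DA0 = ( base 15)2945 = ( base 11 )6707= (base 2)10001010001000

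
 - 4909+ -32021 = -36930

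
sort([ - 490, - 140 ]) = [ - 490,-140]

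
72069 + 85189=157258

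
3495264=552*6332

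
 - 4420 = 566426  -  570846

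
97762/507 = 97762/507 = 192.82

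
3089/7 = 3089/7 = 441.29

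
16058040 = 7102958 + 8955082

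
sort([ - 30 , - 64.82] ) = [  -  64.82, - 30 ] 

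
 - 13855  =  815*( - 17)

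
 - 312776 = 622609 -935385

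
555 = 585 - 30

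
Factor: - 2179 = - 2179^1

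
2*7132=14264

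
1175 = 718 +457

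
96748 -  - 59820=156568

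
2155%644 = 223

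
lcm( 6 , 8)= 24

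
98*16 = 1568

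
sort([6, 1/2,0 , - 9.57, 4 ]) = [ - 9.57,0,1/2,  4,6 ]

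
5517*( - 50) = - 275850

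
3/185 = 3/185 = 0.02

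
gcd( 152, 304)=152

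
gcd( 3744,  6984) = 72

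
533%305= 228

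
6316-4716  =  1600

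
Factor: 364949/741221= 23^(-1) * 37^(-1)*419^1 = 419/851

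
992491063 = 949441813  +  43049250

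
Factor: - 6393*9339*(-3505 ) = 209263315635= 3^2*5^1*11^1*283^1*701^1*2131^1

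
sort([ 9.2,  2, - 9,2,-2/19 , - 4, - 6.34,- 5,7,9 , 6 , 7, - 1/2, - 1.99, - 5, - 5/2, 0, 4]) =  [-9, - 6.34 , - 5, - 5, - 4, - 5/2, - 1.99, - 1/2,  -  2/19,0, 2,2,4, 6,7, 7,  9,9.2 ] 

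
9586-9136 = 450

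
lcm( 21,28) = 84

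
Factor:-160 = -2^5*5^1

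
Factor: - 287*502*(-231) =2^1*3^1  *  7^2 * 11^1*41^1* 251^1  =  33281094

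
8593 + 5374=13967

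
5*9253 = 46265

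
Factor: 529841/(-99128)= - 2^( - 3)*13^1*53^1*769^1*12391^( - 1) 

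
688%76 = 4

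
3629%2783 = 846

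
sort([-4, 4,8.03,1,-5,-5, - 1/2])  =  [ - 5, - 5,  -  4, - 1/2,  1,4 , 8.03 ] 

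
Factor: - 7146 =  - 2^1*3^2*397^1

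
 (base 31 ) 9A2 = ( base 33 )87i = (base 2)10001100000001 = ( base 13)4104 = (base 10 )8961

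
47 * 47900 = 2251300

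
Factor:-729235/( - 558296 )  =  2^(-3)*5^1*13^2*19^(-1)*863^1*3673^( - 1 )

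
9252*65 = 601380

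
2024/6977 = 2024/6977  =  0.29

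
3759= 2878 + 881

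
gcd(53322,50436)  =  6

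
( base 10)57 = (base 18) 33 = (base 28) 21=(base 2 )111001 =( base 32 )1p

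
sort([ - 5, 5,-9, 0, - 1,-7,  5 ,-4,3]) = [-9,  -  7,- 5, - 4, - 1,0, 3, 5,5]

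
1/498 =1/498 =0.00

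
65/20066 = 65/20066 = 0.00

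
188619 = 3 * 62873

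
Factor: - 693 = - 3^2*7^1*11^1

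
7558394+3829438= 11387832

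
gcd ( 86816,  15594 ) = 2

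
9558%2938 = 744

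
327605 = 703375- 375770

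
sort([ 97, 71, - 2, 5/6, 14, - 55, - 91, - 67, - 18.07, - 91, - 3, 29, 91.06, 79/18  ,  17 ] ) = [ - 91, - 91 , - 67,  -  55, - 18.07, - 3, - 2  ,  5/6, 79/18, 14, 17, 29,  71, 91.06,97]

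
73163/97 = 73163/97  =  754.26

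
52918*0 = 0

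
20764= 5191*4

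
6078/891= 2026/297 = 6.82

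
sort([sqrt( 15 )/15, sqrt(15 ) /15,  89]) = [ sqrt( 15 ) /15,sqrt( 15) /15, 89] 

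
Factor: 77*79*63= 383229 = 3^2*7^2*11^1*79^1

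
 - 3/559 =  - 3/559 = -0.01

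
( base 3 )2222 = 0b1010000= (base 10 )80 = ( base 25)35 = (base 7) 143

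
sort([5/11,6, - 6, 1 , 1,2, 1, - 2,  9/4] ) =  [ - 6, - 2,5/11, 1 , 1,1,2,9/4,6]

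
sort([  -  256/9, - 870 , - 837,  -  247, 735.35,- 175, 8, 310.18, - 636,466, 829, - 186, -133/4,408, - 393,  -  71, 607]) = [ - 870,  -  837, - 636, - 393, - 247 , - 186, - 175  , - 71, - 133/4,-256/9, 8 , 310.18, 408, 466, 607, 735.35, 829]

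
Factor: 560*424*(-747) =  - 177367680 = - 2^7 * 3^2*5^1*7^1* 53^1*83^1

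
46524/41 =46524/41 =1134.73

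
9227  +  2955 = 12182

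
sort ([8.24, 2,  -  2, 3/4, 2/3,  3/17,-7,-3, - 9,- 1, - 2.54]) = [ - 9,-7,  -  3,-2.54,-2,-1, 3/17, 2/3 , 3/4,2, 8.24 ]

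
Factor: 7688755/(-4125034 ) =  - 2^ (-1)*5^1*1537751^1*2062517^ ( - 1)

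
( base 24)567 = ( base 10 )3031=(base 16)bd7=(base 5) 44111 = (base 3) 11011021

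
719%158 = 87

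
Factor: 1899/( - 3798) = -2^( -1) = - 1/2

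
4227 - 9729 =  - 5502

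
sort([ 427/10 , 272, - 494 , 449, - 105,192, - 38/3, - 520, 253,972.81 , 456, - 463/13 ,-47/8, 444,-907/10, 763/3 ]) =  [ - 520,-494, -105, - 907/10,  -  463/13,-38/3, - 47/8, 427/10, 192, 253,763/3,272,444,449,  456,972.81]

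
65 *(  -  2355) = -153075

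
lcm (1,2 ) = 2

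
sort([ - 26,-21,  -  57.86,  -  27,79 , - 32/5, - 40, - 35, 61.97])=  [ - 57.86, - 40, - 35, - 27,-26, - 21, - 32/5,61.97,79]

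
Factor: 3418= 2^1*1709^1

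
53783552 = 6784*7928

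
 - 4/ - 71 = 4/71 = 0.06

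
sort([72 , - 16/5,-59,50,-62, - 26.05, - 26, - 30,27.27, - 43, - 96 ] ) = [ - 96, - 62,-59,-43, - 30, - 26.05,-26,  -  16/5,27.27, 50,72]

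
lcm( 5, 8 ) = 40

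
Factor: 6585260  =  2^2 * 5^1 * 11^1*37^1 * 809^1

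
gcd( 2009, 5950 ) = 7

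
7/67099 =7/67099 = 0.00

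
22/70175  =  22/70175 =0.00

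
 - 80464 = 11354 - 91818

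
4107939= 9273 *443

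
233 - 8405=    - 8172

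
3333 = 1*3333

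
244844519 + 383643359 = 628487878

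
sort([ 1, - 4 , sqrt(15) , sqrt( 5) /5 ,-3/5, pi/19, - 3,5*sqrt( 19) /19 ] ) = [ - 4, - 3 ,-3/5, pi/19, sqrt(5)/5,1,5*sqrt( 19)/19, sqrt ( 15)] 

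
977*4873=4760921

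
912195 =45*20271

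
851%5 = 1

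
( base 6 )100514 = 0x1F1E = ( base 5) 223331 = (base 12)473A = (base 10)7966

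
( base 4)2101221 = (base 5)244241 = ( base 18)1ADF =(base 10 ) 9321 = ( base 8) 22151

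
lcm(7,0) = 0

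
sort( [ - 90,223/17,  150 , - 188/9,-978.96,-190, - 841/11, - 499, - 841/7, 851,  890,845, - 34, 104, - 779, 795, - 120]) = [ - 978.96, - 779,-499,  -  190, - 841/7, - 120,-90, - 841/11, - 34 ,-188/9, 223/17, 104, 150,795  ,  845, 851,890 ]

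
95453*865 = 82566845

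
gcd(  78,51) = 3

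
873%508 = 365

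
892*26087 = 23269604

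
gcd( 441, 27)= 9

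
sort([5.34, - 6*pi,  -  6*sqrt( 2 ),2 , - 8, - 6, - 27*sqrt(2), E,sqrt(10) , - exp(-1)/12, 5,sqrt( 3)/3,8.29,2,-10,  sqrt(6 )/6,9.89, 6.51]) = [ - 27 * sqrt(2 ), - 6*pi, - 10, - 6*sqrt(2 ), - 8, - 6, - exp(-1)/12, sqrt(6 ) /6,  sqrt( 3 ) /3,2, 2,E,sqrt ( 10),5 , 5.34,6.51, 8.29,9.89 ] 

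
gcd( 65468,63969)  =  1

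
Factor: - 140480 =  - 2^6*5^1*439^1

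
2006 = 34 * 59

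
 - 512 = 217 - 729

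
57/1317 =19/439 =0.04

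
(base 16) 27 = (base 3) 1110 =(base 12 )33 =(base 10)39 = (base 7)54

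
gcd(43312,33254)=2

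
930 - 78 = 852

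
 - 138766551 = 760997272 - 899763823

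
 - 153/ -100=1 + 53/100 = 1.53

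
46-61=-15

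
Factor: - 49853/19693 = - 47^ ( - 1 )*419^( - 1 )*49853^1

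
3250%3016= 234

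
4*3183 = 12732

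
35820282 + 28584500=64404782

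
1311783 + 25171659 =26483442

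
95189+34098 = 129287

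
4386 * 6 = 26316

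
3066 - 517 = 2549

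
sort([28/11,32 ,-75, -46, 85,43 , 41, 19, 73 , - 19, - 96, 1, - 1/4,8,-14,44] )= [  -  96,  -  75, - 46, - 19, - 14 , - 1/4, 1,28/11, 8, 19,32, 41,43, 44, 73 , 85] 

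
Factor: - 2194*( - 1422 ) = 3119868 = 2^2*3^2 * 79^1*1097^1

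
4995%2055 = 885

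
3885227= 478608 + 3406619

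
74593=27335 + 47258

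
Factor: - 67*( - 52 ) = 2^2 * 13^1*67^1 =3484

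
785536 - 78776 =706760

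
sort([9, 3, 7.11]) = [ 3,7.11,  9 ]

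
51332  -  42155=9177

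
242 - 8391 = -8149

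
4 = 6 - 2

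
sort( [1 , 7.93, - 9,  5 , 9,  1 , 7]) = [ - 9,1,1 , 5,  7, 7.93,9] 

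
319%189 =130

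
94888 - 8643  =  86245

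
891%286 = 33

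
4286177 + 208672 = 4494849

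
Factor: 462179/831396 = 527/948 = 2^( - 2)*3^( - 1 ) * 17^1 * 31^1*79^( - 1 ) 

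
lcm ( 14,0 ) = 0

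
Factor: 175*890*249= 38781750   =  2^1*3^1*5^3*7^1*83^1*89^1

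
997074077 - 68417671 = 928656406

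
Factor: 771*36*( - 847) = - 23509332  =  - 2^2 * 3^3*7^1*11^2 * 257^1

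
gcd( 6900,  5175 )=1725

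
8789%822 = 569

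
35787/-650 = -35787/650  =  - 55.06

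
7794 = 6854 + 940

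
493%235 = 23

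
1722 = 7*246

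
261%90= 81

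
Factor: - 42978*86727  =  -3727353006 = -2^1*3^2*13^1*19^1*29^1*28909^1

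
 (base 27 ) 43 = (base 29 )3o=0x6f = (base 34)39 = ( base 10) 111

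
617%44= 1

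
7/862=7/862 = 0.01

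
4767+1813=6580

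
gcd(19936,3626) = 14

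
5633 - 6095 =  - 462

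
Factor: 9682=2^1*47^1*103^1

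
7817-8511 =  - 694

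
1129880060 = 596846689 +533033371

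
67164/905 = 74 + 194/905 = 74.21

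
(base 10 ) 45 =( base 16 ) 2D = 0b101101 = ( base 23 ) 1M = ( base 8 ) 55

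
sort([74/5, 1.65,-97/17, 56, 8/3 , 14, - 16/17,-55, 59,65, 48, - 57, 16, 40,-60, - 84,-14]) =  [ - 84,-60,-57, - 55, - 14,-97/17,-16/17, 1.65, 8/3,  14, 74/5, 16,  40 , 48, 56  ,  59,65] 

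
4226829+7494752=11721581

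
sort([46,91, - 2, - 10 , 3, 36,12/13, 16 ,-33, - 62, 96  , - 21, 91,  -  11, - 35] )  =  [ -62, - 35, - 33 ,-21, - 11, - 10, - 2, 12/13,3, 16, 36, 46, 91,91, 96 ] 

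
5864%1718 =710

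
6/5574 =1/929 = 0.00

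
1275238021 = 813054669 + 462183352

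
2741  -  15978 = -13237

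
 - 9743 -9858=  - 19601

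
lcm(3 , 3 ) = 3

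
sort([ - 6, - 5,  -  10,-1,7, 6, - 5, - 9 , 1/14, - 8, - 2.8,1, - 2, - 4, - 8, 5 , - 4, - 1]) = [-10, - 9,-8, - 8, - 6 , - 5, - 5, - 4, - 4, - 2.8, - 2, - 1, - 1,1/14, 1 , 5, 6 , 7 ]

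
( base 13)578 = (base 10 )944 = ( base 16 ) 3b0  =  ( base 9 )1258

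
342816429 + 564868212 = 907684641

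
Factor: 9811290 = 2^1 * 3^1 * 5^1*37^1 * 8839^1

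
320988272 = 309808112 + 11180160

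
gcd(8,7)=1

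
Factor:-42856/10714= - 2^2 = - 4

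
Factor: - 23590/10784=-35/16=-2^( - 4 ) * 5^1*7^1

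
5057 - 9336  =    -  4279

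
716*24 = 17184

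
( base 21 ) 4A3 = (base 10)1977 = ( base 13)b91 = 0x7b9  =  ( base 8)3671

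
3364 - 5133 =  - 1769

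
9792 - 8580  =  1212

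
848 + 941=1789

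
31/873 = 31/873 = 0.04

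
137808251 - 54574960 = 83233291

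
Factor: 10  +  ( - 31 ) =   -  21=- 3^1*7^1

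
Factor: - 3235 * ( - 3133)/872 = 10135255/872 = 2^(  -  3) * 5^1*13^1 * 109^( - 1)* 241^1*647^1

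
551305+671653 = 1222958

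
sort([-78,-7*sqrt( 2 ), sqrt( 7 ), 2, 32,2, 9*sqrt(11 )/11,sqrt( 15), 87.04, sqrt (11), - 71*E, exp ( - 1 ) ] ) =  [ -71*E, - 78,-7 * sqrt(2), exp (-1 ), 2, 2,sqrt(7 ),9  *  sqrt ( 11 )/11, sqrt(11 ), sqrt ( 15), 32,87.04]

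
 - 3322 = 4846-8168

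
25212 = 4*6303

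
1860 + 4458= 6318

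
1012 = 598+414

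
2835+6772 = 9607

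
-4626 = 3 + -4629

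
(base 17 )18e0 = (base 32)797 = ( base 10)7463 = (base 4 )1310213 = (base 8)16447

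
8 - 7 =1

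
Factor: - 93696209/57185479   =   - 13^ ( - 1 )*53^1*439^1*967^(  -  1) * 4027^1*4549^(-1)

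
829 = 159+670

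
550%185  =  180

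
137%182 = 137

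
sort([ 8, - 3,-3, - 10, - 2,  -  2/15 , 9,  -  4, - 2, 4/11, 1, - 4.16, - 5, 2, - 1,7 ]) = [- 10, - 5,-4.16,-4, - 3, - 3 , - 2, - 2, -1 , - 2/15,  4/11, 1,  2, 7,8, 9 ] 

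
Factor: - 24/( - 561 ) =8/187 =2^3*11^( - 1 )*17^ ( - 1 )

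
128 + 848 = 976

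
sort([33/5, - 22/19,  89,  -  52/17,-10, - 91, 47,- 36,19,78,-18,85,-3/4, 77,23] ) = [ -91, - 36, - 18, - 10,- 52/17, - 22/19, - 3/4 , 33/5, 19 , 23, 47, 77, 78, 85, 89]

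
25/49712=25/49712 = 0.00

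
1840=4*460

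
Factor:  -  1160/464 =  - 5/2  =  - 2^( - 1 )*5^1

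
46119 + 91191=137310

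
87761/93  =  943+2/3  =  943.67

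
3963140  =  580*6833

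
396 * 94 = 37224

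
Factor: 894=2^1*3^1*149^1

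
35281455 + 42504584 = 77786039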